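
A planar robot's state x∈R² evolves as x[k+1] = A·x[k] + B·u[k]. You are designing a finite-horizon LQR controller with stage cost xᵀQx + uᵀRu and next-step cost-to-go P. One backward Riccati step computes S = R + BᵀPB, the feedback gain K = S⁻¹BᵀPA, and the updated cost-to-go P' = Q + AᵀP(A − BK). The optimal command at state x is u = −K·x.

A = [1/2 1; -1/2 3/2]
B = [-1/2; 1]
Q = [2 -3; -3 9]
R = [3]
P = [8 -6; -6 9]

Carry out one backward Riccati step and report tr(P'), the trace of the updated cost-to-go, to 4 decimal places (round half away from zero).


BᵀP = [-10.0000 12.0000]
S = R + BᵀPB = [3] + [17.0000] = [20.0000]
BᵀPA = [-11.0000 8.0000]
K = S⁻¹·BᵀPA = [-0.5500 0.4000]
A−BK = [0.2250 1.2000; 0.0500 1.1000]
AᵀP(A−BK) = [1.2000 0.1500; 0.1500 7.0500]
P' = Q + AᵀP(A−BK) = [3.2000 -2.8500; -2.8500 16.0500]
tr(P') = 19.2500

19.2500


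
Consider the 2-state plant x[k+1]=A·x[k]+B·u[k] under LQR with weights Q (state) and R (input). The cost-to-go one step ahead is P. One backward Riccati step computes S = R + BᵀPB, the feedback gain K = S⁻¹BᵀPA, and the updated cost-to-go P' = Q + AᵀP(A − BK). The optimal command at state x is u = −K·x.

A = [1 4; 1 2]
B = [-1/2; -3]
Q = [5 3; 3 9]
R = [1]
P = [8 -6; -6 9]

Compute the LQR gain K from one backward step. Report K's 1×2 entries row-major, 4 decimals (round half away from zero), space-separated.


-0.1515 0.1212

BᵀP = [14.0000 -24.0000]
S = R + BᵀPB = [1] + [65.0000] = [66.0000]
BᵀPA = [-10.0000 8.0000]
K = S⁻¹·BᵀPA = [-0.1515 0.1212]
A−BK = [0.9242 4.0606; 0.5455 2.3636]
AᵀP(A−BK) = [3.4848 15.2121; 15.2121 67.0303]
P' = Q + AᵀP(A−BK) = [8.4848 18.2121; 18.2121 76.0303]
tr(P') = 84.5152


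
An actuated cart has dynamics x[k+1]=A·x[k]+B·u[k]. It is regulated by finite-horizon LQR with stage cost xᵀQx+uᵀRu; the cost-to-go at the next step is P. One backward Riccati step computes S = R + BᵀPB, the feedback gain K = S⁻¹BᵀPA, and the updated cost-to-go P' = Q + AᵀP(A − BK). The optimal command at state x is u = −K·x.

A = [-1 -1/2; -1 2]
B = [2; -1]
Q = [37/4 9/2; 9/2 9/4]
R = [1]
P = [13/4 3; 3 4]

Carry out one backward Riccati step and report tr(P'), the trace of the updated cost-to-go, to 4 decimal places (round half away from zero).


BᵀP = [3.5000 2.0000]
S = R + BᵀPB = [1] + [5.0000] = [6.0000]
BᵀPA = [-5.5000 2.2500]
K = S⁻¹·BᵀPA = [-0.9167 0.3750]
A−BK = [0.8333 -1.2500; -1.9167 2.3750]
AᵀP(A−BK) = [8.2083 -8.8125; -8.8125 9.9688]
P' = Q + AᵀP(A−BK) = [17.4583 -4.3125; -4.3125 12.2188]
tr(P') = 29.6771

29.6771


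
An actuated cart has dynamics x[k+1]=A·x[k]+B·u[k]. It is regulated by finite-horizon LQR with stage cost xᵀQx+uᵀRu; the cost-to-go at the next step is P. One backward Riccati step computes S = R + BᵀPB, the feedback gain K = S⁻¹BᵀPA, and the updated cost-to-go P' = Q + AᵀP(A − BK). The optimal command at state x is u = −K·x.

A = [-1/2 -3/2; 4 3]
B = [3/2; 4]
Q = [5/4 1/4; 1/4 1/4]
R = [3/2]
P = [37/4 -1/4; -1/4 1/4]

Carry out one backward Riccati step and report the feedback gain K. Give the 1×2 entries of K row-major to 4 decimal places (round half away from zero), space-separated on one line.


-0.1689 -0.7480

BᵀP = [12.8750 0.6250]
S = R + BᵀPB = [3/2] + [21.8125] = [23.3125]
BᵀPA = [-3.9375 -17.4375]
K = S⁻¹·BᵀPA = [-0.1689 -0.7480]
A−BK = [-0.2466 -0.3780; 4.6756 5.9920]
AᵀP(A−BK) = [6.6475 8.8673; 8.8673 12.2694]
P' = Q + AᵀP(A−BK) = [7.8975 9.1173; 9.1173 12.5194]
tr(P') = 20.4169


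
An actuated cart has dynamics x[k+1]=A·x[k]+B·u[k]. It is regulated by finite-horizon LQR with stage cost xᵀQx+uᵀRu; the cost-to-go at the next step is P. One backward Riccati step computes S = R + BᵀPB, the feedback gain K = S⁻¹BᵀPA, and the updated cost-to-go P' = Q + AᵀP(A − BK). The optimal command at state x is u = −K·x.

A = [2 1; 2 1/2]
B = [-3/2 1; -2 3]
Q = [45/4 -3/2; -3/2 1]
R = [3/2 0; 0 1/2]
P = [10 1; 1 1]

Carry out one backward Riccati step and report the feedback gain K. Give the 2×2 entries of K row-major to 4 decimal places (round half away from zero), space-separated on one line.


-0.9977 -0.5926 0.2573 -0.0508

BᵀP = [-17.0000 -3.5000; 13.0000 4.0000]
S = R + BᵀPB = [3/2 0; 0 1/2] + [32.5000 -27.5000; -27.5000 25.0000] = [34.0000 -27.5000; -27.5000 25.5000]
BᵀPA = [-41.0000 -18.7500; 34.0000 15.0000]
K = S⁻¹·BᵀPA = [-0.9977 -0.5926; 0.2573 -0.0508]
A−BK = [0.2460 0.1620; -0.7675 -0.5327]
AᵀP(A−BK) = [2.3431 1.4323; 1.4323 0.9015]
P' = Q + AᵀP(A−BK) = [13.5931 -0.0677; -0.0677 1.9015]
tr(P') = 15.4946


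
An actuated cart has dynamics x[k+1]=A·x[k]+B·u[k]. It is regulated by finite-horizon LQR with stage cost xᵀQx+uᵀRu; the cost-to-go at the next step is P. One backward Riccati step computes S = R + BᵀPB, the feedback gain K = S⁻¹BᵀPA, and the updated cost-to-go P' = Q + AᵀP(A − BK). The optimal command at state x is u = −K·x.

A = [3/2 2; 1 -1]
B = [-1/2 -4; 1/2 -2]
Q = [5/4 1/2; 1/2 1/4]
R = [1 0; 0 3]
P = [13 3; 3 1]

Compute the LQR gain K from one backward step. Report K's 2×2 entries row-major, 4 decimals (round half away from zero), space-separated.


BᵀP = [-5.0000 -1.0000; -58.0000 -14.0000]
S = R + BᵀPB = [1 0; 0 3] + [2.0000 22.0000; 22.0000 260.0000] = [3.0000 22.0000; 22.0000 263.0000]
BᵀPA = [-8.5000 -9.0000; -101.0000 -102.0000]
K = S⁻¹·BᵀPA = [-0.0443 -0.4033; -0.3803 -0.3541]
A−BK = [-0.0434 0.3820; 0.2615 -1.5066]
AᵀP(A−BK) = [0.4607 0.3082; 0.3082 1.2525]
P' = Q + AᵀP(A−BK) = [1.7107 0.8082; 0.8082 1.5025]
tr(P') = 3.2131

-0.0443 -0.4033 -0.3803 -0.3541


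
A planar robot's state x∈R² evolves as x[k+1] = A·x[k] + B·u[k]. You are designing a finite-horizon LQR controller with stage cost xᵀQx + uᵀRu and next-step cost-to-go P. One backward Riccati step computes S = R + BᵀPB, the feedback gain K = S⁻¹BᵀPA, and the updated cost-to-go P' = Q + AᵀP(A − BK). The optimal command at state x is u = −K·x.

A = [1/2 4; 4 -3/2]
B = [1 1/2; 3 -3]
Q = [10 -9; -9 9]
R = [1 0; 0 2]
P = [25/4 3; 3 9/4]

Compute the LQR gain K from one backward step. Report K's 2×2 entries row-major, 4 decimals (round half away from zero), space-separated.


BᵀP = [15.2500 9.7500; -5.8750 -5.2500]
S = R + BᵀPB = [1 0; 0 2] + [44.5000 -21.6250; -21.6250 12.8125] = [45.5000 -21.6250; -21.6250 14.8125]
BᵀPA = [46.6250 46.3750; -23.9375 -15.6250]
K = S⁻¹·BᵀPA = [0.8384 1.6917; -0.3920 1.4148]
A−BK = [-0.1424 1.6009; 0.3087 -2.3305]
AᵀP(A−BK) = [1.0877 -0.2563; -0.2563 12.7182]
P' = Q + AᵀP(A−BK) = [11.0877 -9.2563; -9.2563 21.7182]
tr(P') = 32.8059

0.8384 1.6917 -0.3920 1.4148


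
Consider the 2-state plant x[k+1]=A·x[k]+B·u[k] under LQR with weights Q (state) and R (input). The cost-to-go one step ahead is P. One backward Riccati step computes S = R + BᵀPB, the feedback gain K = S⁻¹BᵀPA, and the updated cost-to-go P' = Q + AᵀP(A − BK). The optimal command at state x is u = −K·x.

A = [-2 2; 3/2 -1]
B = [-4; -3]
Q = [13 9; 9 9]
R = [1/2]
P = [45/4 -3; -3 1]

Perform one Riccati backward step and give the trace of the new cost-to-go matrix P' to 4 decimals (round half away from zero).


BᵀP = [-36.0000 9.0000]
S = R + BᵀPB = [1/2] + [117.0000] = [117.5000]
BᵀPA = [85.5000 -81.0000]
K = S⁻¹·BᵀPA = [0.7277 -0.6894]
A−BK = [0.9106 -0.7574; 3.6830 -3.0681]
AᵀP(A−BK) = [3.0351 -2.5596; -2.5596 2.1617]
P' = Q + AᵀP(A−BK) = [16.0351 6.4404; 6.4404 11.1617]
tr(P') = 27.1968

27.1968


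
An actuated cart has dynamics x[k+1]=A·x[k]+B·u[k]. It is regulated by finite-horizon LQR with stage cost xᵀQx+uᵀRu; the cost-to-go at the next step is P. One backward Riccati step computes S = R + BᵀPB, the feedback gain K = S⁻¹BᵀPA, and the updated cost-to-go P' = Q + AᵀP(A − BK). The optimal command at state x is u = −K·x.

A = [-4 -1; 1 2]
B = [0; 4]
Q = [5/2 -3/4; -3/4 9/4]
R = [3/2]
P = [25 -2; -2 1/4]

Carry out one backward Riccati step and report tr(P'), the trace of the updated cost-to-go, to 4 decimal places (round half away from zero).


BᵀP = [-8.0000 1.0000]
S = R + BᵀPB = [3/2] + [4.0000] = [5.5000]
BᵀPA = [33.0000 10.0000]
K = S⁻¹·BᵀPA = [6.0000 1.8182]
A−BK = [-4.0000 -1.0000; -23.0000 -5.2727]
AᵀP(A−BK) = [218.2500 58.5000; 58.5000 15.8182]
P' = Q + AᵀP(A−BK) = [220.7500 57.7500; 57.7500 18.0682]
tr(P') = 238.8182

238.8182


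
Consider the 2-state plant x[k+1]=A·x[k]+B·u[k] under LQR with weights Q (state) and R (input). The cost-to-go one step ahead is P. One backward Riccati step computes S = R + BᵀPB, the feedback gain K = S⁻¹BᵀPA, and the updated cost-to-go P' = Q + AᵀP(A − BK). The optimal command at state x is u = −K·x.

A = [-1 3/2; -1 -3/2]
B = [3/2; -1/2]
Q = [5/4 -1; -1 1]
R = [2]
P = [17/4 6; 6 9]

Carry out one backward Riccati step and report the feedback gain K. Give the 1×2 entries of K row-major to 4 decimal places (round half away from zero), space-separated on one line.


BᵀP = [3.3750 4.5000]
S = R + BᵀPB = [2] + [2.8125] = [4.8125]
BᵀPA = [-7.8750 -1.6875]
K = S⁻¹·BᵀPA = [-1.6364 -0.3506]
A−BK = [1.4545 2.0260; -1.8182 -1.6753]
AᵀP(A−BK) = [12.3636 4.3636; 4.3636 2.2208]
P' = Q + AᵀP(A−BK) = [13.6136 3.3636; 3.3636 3.2208]
tr(P') = 16.8344

-1.6364 -0.3506


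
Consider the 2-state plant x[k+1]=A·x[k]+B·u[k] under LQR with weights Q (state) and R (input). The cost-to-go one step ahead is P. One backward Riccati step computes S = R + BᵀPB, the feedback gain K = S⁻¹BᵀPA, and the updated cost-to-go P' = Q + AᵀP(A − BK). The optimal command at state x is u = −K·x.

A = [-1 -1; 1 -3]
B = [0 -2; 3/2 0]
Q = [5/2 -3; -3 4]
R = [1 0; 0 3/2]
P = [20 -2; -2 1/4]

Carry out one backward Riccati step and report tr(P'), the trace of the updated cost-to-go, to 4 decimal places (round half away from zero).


BᵀP = [-3.0000 0.3750; -40.0000 4.0000]
S = R + BᵀPB = [1 0; 0 3/2] + [0.5625 6.0000; 6.0000 80.0000] = [1.5625 6.0000; 6.0000 81.5000]
BᵀPA = [3.3750 1.8750; 44.0000 28.0000]
K = S⁻¹·BᵀPA = [0.1211 -0.1663; 0.5310 0.3558]
A−BK = [0.0619 -0.2884; 0.8183 -2.7506]
AᵀP(A−BK) = [0.4790 0.1560; 0.1560 0.5994]
P' = Q + AᵀP(A−BK) = [2.9790 -2.8440; -2.8440 4.5994]
tr(P') = 7.5783

7.5783


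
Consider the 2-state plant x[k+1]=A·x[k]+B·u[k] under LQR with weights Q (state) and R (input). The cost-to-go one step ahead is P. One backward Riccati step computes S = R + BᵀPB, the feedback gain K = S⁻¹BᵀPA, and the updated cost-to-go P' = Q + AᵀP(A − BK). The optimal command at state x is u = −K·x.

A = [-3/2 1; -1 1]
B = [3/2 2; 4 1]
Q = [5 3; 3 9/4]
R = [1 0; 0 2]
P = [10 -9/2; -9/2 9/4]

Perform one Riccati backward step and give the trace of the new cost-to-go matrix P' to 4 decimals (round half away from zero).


8.4092

BᵀP = [-3.0000 2.2500; 15.5000 -6.7500]
S = R + BᵀPB = [1 0; 0 2] + [4.5000 -3.7500; -3.7500 24.2500] = [5.5000 -3.7500; -3.7500 26.2500]
BᵀPA = [2.2500 -0.7500; -16.5000 8.7500]
K = S⁻¹·BᵀPA = [-0.0216 0.1007; -0.6317 0.3477]
A−BK = [-0.2043 0.1535; -0.2820 0.2494]
AᵀP(A−BK) = [0.8763 -0.4892; -0.4892 0.2830]
P' = Q + AᵀP(A−BK) = [5.8763 2.5108; 2.5108 2.5330]
tr(P') = 8.4092


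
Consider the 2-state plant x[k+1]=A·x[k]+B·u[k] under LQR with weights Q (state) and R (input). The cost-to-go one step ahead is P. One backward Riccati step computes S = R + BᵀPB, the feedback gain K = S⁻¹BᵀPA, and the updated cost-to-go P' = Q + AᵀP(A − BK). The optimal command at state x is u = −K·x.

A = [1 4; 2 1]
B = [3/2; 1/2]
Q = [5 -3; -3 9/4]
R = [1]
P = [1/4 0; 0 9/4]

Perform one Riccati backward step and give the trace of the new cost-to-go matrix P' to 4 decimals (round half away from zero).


16.2647

BᵀP = [0.3750 1.1250]
S = R + BᵀPB = [1] + [1.1250] = [2.1250]
BᵀPA = [2.6250 2.6250]
K = S⁻¹·BᵀPA = [1.2353 1.2353]
A−BK = [-0.8529 2.1471; 1.3824 0.3824]
AᵀP(A−BK) = [6.0074 2.2574; 2.2574 3.0074]
P' = Q + AᵀP(A−BK) = [11.0074 -0.7426; -0.7426 5.2574]
tr(P') = 16.2647


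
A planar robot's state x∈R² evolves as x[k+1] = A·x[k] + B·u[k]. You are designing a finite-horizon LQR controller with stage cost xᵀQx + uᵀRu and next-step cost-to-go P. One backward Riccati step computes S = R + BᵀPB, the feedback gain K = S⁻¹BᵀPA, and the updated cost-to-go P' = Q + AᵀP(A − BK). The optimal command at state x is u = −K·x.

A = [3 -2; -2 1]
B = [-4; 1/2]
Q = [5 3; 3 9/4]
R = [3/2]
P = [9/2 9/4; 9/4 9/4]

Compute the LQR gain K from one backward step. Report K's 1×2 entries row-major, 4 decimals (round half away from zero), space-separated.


BᵀP = [-16.8750 -7.8750]
S = R + BᵀPB = [3/2] + [63.5625] = [65.0625]
BᵀPA = [-34.8750 25.8750]
K = S⁻¹·BᵀPA = [-0.5360 0.3977]
A−BK = [0.8559 -0.4092; -1.7320 0.8012]
AᵀP(A−BK) = [3.8062 -1.8804; -1.8804 0.9597]
P' = Q + AᵀP(A−BK) = [8.8062 1.1196; 1.1196 3.2097]
tr(P') = 12.0159

-0.5360 0.3977


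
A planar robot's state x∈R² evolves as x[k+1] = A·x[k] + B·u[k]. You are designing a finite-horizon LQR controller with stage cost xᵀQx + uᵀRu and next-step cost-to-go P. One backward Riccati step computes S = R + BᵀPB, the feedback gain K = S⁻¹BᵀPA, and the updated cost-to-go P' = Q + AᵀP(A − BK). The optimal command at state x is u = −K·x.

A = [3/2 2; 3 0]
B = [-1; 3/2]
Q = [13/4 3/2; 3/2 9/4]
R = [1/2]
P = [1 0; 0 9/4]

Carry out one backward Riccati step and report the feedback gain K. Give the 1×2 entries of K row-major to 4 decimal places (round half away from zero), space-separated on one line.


1.3143 -0.3048

BᵀP = [-1.0000 3.3750]
S = R + BᵀPB = [1/2] + [6.0625] = [6.5625]
BᵀPA = [8.6250 -2.0000]
K = S⁻¹·BᵀPA = [1.3143 -0.3048]
A−BK = [2.8143 1.6952; 1.0286 0.4571]
AᵀP(A−BK) = [11.1643 5.6286; 5.6286 3.3905]
P' = Q + AᵀP(A−BK) = [14.4143 7.1286; 7.1286 5.6405]
tr(P') = 20.0548


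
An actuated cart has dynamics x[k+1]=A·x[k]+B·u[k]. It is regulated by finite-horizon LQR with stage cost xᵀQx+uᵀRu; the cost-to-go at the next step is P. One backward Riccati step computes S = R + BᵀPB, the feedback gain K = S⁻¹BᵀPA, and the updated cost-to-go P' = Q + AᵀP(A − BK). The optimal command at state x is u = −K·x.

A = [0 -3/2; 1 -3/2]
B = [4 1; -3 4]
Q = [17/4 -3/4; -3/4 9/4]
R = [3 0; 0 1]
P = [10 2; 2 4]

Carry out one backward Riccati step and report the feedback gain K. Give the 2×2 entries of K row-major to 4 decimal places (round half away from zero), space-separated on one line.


-0.0513 -0.2328 0.2079 -0.5474

BᵀP = [34.0000 -4.0000; 18.0000 18.0000]
S = R + BᵀPB = [3 0; 0 1] + [148.0000 18.0000; 18.0000 90.0000] = [151.0000 18.0000; 18.0000 91.0000]
BᵀPA = [-4.0000 -45.0000; 18.0000 -54.0000]
K = S⁻¹·BᵀPA = [-0.0513 -0.2328; 0.2079 -0.5474]
A−BK = [-0.0028 -0.0216; 0.0144 -0.0088]
AᵀP(A−BK) = [0.0519 -0.0785; -0.0785 0.4679]
P' = Q + AᵀP(A−BK) = [4.3019 -0.8285; -0.8285 2.7179]
tr(P') = 7.0198


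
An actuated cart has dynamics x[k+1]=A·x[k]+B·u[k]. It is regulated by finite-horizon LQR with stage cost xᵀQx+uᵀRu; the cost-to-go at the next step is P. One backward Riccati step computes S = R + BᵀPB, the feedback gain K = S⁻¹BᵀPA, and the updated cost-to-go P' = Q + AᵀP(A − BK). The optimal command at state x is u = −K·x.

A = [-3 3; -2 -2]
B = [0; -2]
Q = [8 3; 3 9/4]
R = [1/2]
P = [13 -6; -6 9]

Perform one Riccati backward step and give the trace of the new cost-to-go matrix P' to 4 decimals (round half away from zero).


174.2226

BᵀP = [12.0000 -18.0000]
S = R + BᵀPB = [1/2] + [36.0000] = [36.5000]
BᵀPA = [0.0000 72.0000]
K = S⁻¹·BᵀPA = [0.0000 1.9726]
A−BK = [-3.0000 3.0000; -2.0000 1.9452]
AᵀP(A−BK) = [81.0000 -81.0000; -81.0000 82.9726]
P' = Q + AᵀP(A−BK) = [89.0000 -78.0000; -78.0000 85.2226]
tr(P') = 174.2226


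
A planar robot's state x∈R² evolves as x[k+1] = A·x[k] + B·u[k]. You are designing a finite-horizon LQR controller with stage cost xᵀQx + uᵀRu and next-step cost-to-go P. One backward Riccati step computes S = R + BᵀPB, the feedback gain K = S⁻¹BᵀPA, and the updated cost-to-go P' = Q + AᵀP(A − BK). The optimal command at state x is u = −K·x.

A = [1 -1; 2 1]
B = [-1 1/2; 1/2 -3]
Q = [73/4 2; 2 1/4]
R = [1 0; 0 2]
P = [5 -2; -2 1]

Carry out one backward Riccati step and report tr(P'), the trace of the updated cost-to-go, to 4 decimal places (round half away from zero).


19.9202

BᵀP = [-6.0000 2.5000; 8.5000 -4.0000]
S = R + BᵀPB = [1 0; 0 2] + [7.2500 -10.5000; -10.5000 16.2500] = [8.2500 -10.5000; -10.5000 18.2500]
BᵀPA = [-1.0000 8.5000; 0.5000 -12.5000]
K = S⁻¹·BᵀPA = [-0.3225 0.5922; -0.1581 -0.3442]
A−BK = [0.7566 -0.2357; 1.6868 -0.3287]
AᵀP(A−BK) = [0.7566 -0.2357; -0.2357 0.6636]
P' = Q + AᵀP(A−BK) = [19.0066 1.7643; 1.7643 0.9136]
tr(P') = 19.9202


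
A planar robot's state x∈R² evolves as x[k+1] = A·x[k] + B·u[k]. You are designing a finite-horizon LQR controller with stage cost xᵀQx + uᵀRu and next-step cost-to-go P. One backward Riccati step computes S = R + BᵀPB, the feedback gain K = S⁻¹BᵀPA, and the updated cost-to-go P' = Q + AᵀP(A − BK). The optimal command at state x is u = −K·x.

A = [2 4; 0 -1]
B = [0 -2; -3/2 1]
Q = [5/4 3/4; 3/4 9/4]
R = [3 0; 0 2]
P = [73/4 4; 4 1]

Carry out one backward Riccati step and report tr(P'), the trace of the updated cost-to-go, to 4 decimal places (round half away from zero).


BᵀP = [-6.0000 -1.5000; -32.5000 -7.0000]
S = R + BᵀPB = [3 0; 0 2] + [2.2500 10.5000; 10.5000 58.0000] = [5.2500 10.5000; 10.5000 60.0000]
BᵀPA = [-12.0000 -22.5000; -65.0000 -123.0000]
K = S⁻¹·BᵀPA = [-0.1832 -0.2857; -1.0513 -2.0000]
A−BK = [-0.1026 0.0000; 0.7766 0.5714]
AᵀP(A−BK) = [2.4689 4.5714; 4.5714 8.5714]
P' = Q + AᵀP(A−BK) = [3.7189 5.3214; 5.3214 10.8214]
tr(P') = 14.5403

14.5403


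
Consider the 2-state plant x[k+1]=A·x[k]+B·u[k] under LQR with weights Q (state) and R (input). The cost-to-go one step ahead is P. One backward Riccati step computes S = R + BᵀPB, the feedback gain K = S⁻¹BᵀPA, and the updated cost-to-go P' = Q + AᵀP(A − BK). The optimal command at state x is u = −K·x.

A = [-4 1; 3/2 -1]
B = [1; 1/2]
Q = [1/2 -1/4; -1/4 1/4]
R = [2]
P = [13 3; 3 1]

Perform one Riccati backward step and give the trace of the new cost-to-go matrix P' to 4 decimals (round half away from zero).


23.9007

BᵀP = [14.5000 3.5000]
S = R + BᵀPB = [2] + [16.2500] = [18.2500]
BᵀPA = [-52.7500 11.0000]
K = S⁻¹·BᵀPA = [-2.8904 0.6027]
A−BK = [-1.1096 0.3973; 2.9452 -1.3014]
AᵀP(A−BK) = [21.7808 -5.2055; -5.2055 1.3699]
P' = Q + AᵀP(A−BK) = [22.2808 -5.4555; -5.4555 1.6199]
tr(P') = 23.9007


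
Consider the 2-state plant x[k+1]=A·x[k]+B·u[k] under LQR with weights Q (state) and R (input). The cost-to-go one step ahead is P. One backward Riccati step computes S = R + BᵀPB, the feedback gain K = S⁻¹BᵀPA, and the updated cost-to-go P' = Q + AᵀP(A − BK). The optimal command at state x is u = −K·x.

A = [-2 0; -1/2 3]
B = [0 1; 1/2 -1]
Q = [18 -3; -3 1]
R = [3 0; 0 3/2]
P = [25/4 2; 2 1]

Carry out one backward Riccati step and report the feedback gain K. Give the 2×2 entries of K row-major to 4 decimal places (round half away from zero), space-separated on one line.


-0.4074 0.3704 -1.8519 0.5926

BᵀP = [1.0000 0.5000; 4.2500 1.0000]
S = R + BᵀPB = [3 0; 0 3/2] + [0.2500 0.5000; 0.5000 3.2500] = [3.2500 0.5000; 0.5000 4.7500]
BᵀPA = [-2.2500 1.5000; -9.0000 3.0000]
K = S⁻¹·BᵀPA = [-0.4074 0.3704; -1.8519 0.5926]
A−BK = [-0.1481 -0.5926; -2.1481 3.4074]
AᵀP(A−BK) = [11.6667 -7.3333; -7.3333 6.6667]
P' = Q + AᵀP(A−BK) = [29.6667 -10.3333; -10.3333 7.6667]
tr(P') = 37.3333


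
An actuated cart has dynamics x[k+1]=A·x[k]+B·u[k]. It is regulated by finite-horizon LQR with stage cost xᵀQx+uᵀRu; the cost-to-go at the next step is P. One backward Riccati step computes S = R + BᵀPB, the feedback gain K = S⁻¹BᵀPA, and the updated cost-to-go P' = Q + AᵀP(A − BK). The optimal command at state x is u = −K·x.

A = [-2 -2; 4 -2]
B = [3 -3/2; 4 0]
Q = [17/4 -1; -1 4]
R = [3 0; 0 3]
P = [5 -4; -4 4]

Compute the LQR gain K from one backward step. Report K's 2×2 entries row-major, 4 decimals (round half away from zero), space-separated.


0.8771 -0.3987 2.6445 0.2525

BᵀP = [-1.0000 4.0000; -7.5000 6.0000]
S = R + BᵀPB = [3 0; 0 3] + [13.0000 1.5000; 1.5000 11.2500] = [16.0000 1.5000; 1.5000 14.2500]
BᵀPA = [18.0000 -6.0000; 39.0000 3.0000]
K = S⁻¹·BᵀPA = [0.8771 -0.3987; 2.6445 0.2525]
A−BK = [-0.6645 -0.4252; 0.4917 -0.4053]
AᵀP(A−BK) = [29.0764 1.3289; 1.3289 0.8505]
P' = Q + AᵀP(A−BK) = [33.3264 0.3289; 0.3289 4.8505]
tr(P') = 38.1769


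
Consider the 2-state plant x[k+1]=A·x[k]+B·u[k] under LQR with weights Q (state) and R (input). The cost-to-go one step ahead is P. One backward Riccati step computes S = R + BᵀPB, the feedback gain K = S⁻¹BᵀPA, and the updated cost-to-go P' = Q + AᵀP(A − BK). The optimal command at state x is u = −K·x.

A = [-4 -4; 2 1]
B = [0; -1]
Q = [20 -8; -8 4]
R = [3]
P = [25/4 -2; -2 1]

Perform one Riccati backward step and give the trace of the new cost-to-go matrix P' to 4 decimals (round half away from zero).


231.7500

BᵀP = [2.0000 -1.0000]
S = R + BᵀPB = [3] + [1.0000] = [4.0000]
BᵀPA = [-10.0000 -9.0000]
K = S⁻¹·BᵀPA = [-2.5000 -2.2500]
A−BK = [-4.0000 -4.0000; -0.5000 -1.2500]
AᵀP(A−BK) = [111.0000 103.5000; 103.5000 96.7500]
P' = Q + AᵀP(A−BK) = [131.0000 95.5000; 95.5000 100.7500]
tr(P') = 231.7500


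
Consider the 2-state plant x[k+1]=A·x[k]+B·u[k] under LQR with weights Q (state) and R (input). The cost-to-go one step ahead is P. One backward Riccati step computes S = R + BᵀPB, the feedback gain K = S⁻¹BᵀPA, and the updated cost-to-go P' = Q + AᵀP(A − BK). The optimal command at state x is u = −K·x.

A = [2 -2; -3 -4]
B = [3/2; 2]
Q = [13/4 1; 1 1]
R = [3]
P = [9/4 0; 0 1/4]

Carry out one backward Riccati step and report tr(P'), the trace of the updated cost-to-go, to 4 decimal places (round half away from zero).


BᵀP = [3.3750 0.5000]
S = R + BᵀPB = [3] + [6.0625] = [9.0625]
BᵀPA = [5.2500 -8.7500]
K = S⁻¹·BᵀPA = [0.5793 -0.9655]
A−BK = [1.1310 -0.5517; -4.1586 -2.0690]
AᵀP(A−BK) = [8.2086 -0.9310; -0.9310 4.5517]
P' = Q + AᵀP(A−BK) = [11.4586 0.0690; 0.0690 5.5517]
tr(P') = 17.0103

17.0103


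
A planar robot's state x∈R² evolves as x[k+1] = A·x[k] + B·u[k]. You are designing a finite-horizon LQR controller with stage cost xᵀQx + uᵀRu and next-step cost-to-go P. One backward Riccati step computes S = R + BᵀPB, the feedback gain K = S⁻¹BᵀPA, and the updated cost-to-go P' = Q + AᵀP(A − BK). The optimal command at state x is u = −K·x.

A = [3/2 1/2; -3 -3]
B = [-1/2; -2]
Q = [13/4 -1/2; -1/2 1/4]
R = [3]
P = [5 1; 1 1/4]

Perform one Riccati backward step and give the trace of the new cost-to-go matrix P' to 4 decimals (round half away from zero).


6.4828

BᵀP = [-4.5000 -1.0000]
S = R + BᵀPB = [3] + [4.2500] = [7.2500]
BᵀPA = [-3.7500 0.7500]
K = S⁻¹·BᵀPA = [-0.5172 0.1034]
A−BK = [1.2414 0.5517; -4.0345 -2.7931]
AᵀP(A−BK) = [2.5603 0.3879; 0.3879 0.4224]
P' = Q + AᵀP(A−BK) = [5.8103 -0.1121; -0.1121 0.6724]
tr(P') = 6.4828


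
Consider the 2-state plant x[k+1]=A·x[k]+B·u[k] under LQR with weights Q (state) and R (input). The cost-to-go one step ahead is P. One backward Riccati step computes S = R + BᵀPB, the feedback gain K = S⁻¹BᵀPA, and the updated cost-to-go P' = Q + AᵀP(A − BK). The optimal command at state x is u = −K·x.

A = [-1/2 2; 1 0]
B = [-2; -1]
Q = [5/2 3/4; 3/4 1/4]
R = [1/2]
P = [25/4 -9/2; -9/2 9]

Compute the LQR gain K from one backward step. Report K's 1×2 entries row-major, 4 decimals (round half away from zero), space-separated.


BᵀP = [-8.0000 0.0000]
S = R + BᵀPB = [1/2] + [16.0000] = [16.5000]
BᵀPA = [4.0000 -16.0000]
K = S⁻¹·BᵀPA = [0.2424 -0.9697]
A−BK = [-0.0152 0.0606; 1.2424 -0.9697]
AᵀP(A−BK) = [14.0928 -11.3712; -11.3712 9.4848]
P' = Q + AᵀP(A−BK) = [16.5928 -10.6212; -10.6212 9.7348]
tr(P') = 26.3277

0.2424 -0.9697


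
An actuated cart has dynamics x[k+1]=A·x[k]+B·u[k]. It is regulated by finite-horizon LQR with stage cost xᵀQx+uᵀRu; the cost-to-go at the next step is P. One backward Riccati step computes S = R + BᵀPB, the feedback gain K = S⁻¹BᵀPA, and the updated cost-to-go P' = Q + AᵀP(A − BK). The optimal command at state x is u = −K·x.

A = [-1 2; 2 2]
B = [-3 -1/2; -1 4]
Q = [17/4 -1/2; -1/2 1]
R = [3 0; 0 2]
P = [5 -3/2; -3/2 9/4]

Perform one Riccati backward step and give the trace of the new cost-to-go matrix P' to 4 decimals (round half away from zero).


BᵀP = [-13.5000 2.2500; -8.5000 9.7500]
S = R + BᵀPB = [3 0; 0 2] + [38.2500 15.7500; 15.7500 43.2500] = [41.2500 15.7500; 15.7500 45.2500]
BᵀPA = [18.0000 -22.5000; 28.0000 2.5000]
K = S⁻¹·BᵀPA = [0.2308 -0.6534; 0.5385 0.2827]
A−BK = [-0.0385 0.1812; 0.0769 0.2159]
AᵀP(A−BK) = [0.7692 -0.1538; -0.1538 1.5922]
P' = Q + AᵀP(A−BK) = [5.0192 -0.6538; -0.6538 2.5922]
tr(P') = 7.6114

7.6114


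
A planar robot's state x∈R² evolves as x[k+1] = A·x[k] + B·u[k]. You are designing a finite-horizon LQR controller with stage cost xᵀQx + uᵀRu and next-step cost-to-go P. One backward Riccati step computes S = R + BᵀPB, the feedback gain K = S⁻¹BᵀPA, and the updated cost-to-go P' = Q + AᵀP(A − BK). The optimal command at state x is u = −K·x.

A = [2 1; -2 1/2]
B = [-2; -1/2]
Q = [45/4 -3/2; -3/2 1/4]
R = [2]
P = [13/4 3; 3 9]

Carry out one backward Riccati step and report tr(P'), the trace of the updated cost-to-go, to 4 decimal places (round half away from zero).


BᵀP = [-8.0000 -10.5000]
S = R + BᵀPB = [2] + [21.2500] = [23.2500]
BᵀPA = [5.0000 -13.2500]
K = S⁻¹·BᵀPA = [0.2151 -0.5699]
A−BK = [2.4301 -0.1398; -1.8925 0.2151]
AᵀP(A−BK) = [23.9247 -2.6505; -2.6505 0.9489]
P' = Q + AᵀP(A−BK) = [35.1747 -4.1505; -4.1505 1.1989]
tr(P') = 36.3737

36.3737


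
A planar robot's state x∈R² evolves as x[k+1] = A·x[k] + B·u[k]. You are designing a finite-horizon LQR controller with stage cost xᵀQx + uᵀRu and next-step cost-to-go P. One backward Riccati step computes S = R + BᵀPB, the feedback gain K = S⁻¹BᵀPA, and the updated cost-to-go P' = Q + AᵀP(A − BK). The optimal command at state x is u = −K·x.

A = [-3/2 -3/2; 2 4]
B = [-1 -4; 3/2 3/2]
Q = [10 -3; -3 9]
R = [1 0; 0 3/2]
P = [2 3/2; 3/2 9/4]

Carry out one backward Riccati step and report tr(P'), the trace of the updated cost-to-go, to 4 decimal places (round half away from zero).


BᵀP = [0.2500 1.8750; -5.7500 -2.6250]
S = R + BᵀPB = [1 0; 0 3/2] + [2.5625 1.8125; 1.8125 19.0625] = [3.5625 1.8125; 1.8125 20.5625]
BᵀPA = [3.3750 7.1250; 3.3750 -1.8750]
K = S⁻¹·BᵀPA = [0.9044 2.1425; 0.0844 -0.2800]
A−BK = [-0.2579 -0.4777; 0.5167 1.2063]
AᵀP(A−BK) = [1.1627 2.7143; 2.7143 6.7098]
P' = Q + AᵀP(A−BK) = [11.1627 -0.2857; -0.2857 15.7098]
tr(P') = 26.8725

26.8725


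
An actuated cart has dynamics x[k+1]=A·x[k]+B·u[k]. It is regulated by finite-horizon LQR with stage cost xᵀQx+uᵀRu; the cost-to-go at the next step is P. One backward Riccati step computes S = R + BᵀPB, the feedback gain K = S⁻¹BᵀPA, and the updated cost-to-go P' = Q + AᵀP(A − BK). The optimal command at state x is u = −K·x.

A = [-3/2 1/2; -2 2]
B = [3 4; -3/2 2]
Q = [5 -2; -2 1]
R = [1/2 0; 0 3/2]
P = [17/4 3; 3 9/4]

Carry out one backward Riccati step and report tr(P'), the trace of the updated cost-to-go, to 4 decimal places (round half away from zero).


6.9255

BᵀP = [8.2500 5.6250; 23.0000 16.5000]
S = R + BᵀPB = [1/2 0; 0 3/2] + [16.3125 44.2500; 44.2500 125.0000] = [16.8125 44.2500; 44.2500 126.5000]
BᵀPA = [-23.6250 15.3750; -67.5000 44.5000]
K = S⁻¹·BᵀPA = [-0.0100 -0.1434; -0.5301 0.4019]
A−BK = [0.6504 -0.6776; -0.9548 0.9811]
AᵀP(A−BK) = [0.5446 -0.4444; -0.4444 0.3809]
P' = Q + AᵀP(A−BK) = [5.5446 -2.4444; -2.4444 1.3809]
tr(P') = 6.9255


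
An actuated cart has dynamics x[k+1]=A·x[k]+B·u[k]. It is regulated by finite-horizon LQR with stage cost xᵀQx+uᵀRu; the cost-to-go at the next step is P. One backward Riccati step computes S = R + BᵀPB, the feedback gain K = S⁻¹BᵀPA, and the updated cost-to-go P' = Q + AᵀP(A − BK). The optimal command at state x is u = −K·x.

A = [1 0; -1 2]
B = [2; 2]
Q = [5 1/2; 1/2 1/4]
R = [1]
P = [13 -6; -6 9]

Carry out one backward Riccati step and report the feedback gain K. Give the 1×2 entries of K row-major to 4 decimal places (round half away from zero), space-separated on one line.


0.1951 0.2927

BᵀP = [14.0000 6.0000]
S = R + BᵀPB = [1] + [40.0000] = [41.0000]
BᵀPA = [8.0000 12.0000]
K = S⁻¹·BᵀPA = [0.1951 0.2927]
A−BK = [0.6098 -0.5854; -1.3902 1.4146]
AᵀP(A−BK) = [32.4390 -32.3415; -32.3415 32.4878]
P' = Q + AᵀP(A−BK) = [37.4390 -31.8415; -31.8415 32.7378]
tr(P') = 70.1768


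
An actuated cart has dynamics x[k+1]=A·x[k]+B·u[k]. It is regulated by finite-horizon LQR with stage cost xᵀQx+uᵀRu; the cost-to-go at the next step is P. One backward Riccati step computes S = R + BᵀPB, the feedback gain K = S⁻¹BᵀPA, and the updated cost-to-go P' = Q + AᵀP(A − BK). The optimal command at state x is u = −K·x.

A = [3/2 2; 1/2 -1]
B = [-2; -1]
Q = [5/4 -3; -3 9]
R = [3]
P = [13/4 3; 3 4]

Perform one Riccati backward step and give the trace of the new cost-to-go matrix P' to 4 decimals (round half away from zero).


BᵀP = [-9.5000 -10.0000]
S = R + BᵀPB = [3] + [29.0000] = [32.0000]
BᵀPA = [-19.2500 -9.0000]
K = S⁻¹·BᵀPA = [-0.6016 -0.2813]
A−BK = [0.2969 1.4375; -0.1016 -1.2813]
AᵀP(A−BK) = [1.2324 0.8359; 0.8359 2.4688]
P' = Q + AᵀP(A−BK) = [2.4824 -2.1641; -2.1641 11.4688]
tr(P') = 13.9512

13.9512


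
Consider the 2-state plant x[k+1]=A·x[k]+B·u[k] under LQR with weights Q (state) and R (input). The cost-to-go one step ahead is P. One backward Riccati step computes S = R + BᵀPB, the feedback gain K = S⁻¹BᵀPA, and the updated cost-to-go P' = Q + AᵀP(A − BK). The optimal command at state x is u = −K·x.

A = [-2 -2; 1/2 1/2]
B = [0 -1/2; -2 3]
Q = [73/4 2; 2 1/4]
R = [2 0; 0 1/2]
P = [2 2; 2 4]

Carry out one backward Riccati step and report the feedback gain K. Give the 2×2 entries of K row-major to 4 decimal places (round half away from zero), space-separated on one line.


0.3378 0.3378 0.0946 0.0946

BᵀP = [-4.0000 -8.0000; 5.0000 11.0000]
S = R + BᵀPB = [2 0; 0 1/2] + [16.0000 -22.0000; -22.0000 30.5000] = [18.0000 -22.0000; -22.0000 31.0000]
BᵀPA = [4.0000 4.0000; -4.5000 -4.5000]
K = S⁻¹·BᵀPA = [0.3378 0.3378; 0.0946 0.0946]
A−BK = [-1.9527 -1.9527; 0.8919 0.8919]
AᵀP(A−BK) = [4.0743 4.0743; 4.0743 4.0743]
P' = Q + AᵀP(A−BK) = [22.3243 6.0743; 6.0743 4.3243]
tr(P') = 26.6486


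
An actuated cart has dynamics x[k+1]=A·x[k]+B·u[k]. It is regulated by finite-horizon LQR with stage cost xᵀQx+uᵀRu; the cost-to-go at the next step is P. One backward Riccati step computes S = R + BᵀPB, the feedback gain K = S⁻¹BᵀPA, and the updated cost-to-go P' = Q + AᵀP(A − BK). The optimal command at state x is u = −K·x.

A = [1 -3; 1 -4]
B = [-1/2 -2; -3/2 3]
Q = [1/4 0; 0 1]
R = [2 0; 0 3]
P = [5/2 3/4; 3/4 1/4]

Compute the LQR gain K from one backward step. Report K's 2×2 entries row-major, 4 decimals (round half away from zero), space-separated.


BᵀP = [-2.3750 -0.7500; -2.7500 -0.7500]
S = R + BᵀPB = [2 0; 0 3] + [2.3125 2.5000; 2.5000 3.2500] = [4.3125 2.5000; 2.5000 6.2500]
BᵀPA = [-3.1250 10.1250; -3.5000 11.2500]
K = S⁻¹·BᵀPA = [-0.5208 1.6981; -0.3517 1.1208]
A−BK = [0.0362 0.0906; 1.2740 -4.8151]
AᵀP(A−BK) = [1.3917 -4.5208; -4.5208 14.6981]
P' = Q + AᵀP(A−BK) = [1.6417 -4.5208; -4.5208 15.6981]
tr(P') = 17.3398

-0.5208 1.6981 -0.3517 1.1208


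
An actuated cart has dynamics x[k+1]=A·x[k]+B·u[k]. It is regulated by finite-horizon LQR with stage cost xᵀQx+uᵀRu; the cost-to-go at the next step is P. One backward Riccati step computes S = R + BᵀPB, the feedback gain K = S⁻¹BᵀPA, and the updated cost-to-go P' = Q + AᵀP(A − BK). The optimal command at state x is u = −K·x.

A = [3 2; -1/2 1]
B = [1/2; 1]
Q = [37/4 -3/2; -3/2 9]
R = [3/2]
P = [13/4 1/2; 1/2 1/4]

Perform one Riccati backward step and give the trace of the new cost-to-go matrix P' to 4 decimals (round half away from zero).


BᵀP = [2.1250 0.5000]
S = R + BᵀPB = [3/2] + [1.5625] = [3.0625]
BᵀPA = [6.1250 4.7500]
K = S⁻¹·BᵀPA = [2.0000 1.5510]
A−BK = [2.0000 1.2245; -2.5000 -0.5510]
AᵀP(A−BK) = [15.5625 10.8750; 10.8750 7.8827]
P' = Q + AᵀP(A−BK) = [24.8125 9.3750; 9.3750 16.8827]
tr(P') = 41.6952

41.6952


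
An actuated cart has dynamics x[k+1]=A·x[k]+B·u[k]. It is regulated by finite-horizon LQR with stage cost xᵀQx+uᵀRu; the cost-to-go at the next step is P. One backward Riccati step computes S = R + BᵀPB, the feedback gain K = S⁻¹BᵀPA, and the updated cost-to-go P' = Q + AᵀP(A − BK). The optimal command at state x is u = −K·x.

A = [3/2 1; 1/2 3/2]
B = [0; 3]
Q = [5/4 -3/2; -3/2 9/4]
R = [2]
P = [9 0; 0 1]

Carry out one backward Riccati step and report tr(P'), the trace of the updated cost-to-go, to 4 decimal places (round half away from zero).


BᵀP = [0.0000 3.0000]
S = R + BᵀPB = [2] + [9.0000] = [11.0000]
BᵀPA = [1.5000 4.5000]
K = S⁻¹·BᵀPA = [0.1364 0.4091]
A−BK = [1.5000 1.0000; 0.0909 0.2727]
AᵀP(A−BK) = [20.2955 13.6364; 13.6364 9.4091]
P' = Q + AᵀP(A−BK) = [21.5455 12.1364; 12.1364 11.6591]
tr(P') = 33.2045

33.2045


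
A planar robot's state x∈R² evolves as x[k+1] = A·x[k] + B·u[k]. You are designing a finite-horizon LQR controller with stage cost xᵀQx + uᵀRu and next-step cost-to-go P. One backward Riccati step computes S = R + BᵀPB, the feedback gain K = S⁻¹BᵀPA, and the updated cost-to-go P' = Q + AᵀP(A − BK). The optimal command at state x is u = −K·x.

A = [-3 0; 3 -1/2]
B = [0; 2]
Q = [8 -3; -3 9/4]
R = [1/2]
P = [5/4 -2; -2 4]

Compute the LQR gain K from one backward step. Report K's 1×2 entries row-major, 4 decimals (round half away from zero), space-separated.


BᵀP = [-4.0000 8.0000]
S = R + BᵀPB = [1/2] + [16.0000] = [16.5000]
BᵀPA = [36.0000 -4.0000]
K = S⁻¹·BᵀPA = [2.1818 -0.2424]
A−BK = [-3.0000 0.0000; -1.3636 -0.0152]
AᵀP(A−BK) = [4.7045 -0.2727; -0.2727 0.0303]
P' = Q + AᵀP(A−BK) = [12.7045 -3.2727; -3.2727 2.2803]
tr(P') = 14.9848

2.1818 -0.2424


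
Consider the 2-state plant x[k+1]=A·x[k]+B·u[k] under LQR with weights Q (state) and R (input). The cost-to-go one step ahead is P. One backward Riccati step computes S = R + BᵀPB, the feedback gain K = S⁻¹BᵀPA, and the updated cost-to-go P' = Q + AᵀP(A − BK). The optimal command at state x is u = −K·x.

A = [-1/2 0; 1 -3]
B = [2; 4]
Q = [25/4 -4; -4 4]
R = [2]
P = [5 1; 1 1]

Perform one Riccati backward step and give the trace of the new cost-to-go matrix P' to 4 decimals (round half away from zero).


14.4815

BᵀP = [14.0000 6.0000]
S = R + BᵀPB = [2] + [52.0000] = [54.0000]
BᵀPA = [-1.0000 -18.0000]
K = S⁻¹·BᵀPA = [-0.0185 -0.3333]
A−BK = [-0.4630 0.6667; 1.0741 -1.6667]
AᵀP(A−BK) = [1.2315 -1.8333; -1.8333 3.0000]
P' = Q + AᵀP(A−BK) = [7.4815 -5.8333; -5.8333 7.0000]
tr(P') = 14.4815


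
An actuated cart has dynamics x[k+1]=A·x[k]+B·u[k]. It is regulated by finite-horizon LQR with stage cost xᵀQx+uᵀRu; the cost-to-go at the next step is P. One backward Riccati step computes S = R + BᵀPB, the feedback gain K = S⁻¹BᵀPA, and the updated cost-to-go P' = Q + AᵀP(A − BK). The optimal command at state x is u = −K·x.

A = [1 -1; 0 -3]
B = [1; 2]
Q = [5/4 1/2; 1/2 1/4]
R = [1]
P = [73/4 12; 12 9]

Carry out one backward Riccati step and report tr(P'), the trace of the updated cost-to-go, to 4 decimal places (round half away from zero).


BᵀP = [42.2500 30.0000]
S = R + BᵀPB = [1] + [102.2500] = [103.2500]
BᵀPA = [42.2500 -132.2500]
K = S⁻¹·BᵀPA = [0.4092 -1.2809]
A−BK = [0.5908 0.2809; -0.8184 -0.4383]
AᵀP(A−BK) = [0.9613 -0.1332; -0.1332 1.8547]
P' = Q + AᵀP(A−BK) = [2.2113 0.3668; 0.3668 2.1047]
tr(P') = 4.3160

4.3160


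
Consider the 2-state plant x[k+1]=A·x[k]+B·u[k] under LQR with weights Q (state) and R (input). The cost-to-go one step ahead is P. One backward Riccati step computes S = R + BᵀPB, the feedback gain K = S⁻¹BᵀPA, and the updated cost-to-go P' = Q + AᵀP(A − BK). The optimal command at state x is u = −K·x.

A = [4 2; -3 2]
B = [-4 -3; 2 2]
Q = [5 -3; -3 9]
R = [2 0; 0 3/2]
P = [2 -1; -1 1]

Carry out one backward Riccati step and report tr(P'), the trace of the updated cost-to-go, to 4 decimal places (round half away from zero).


BᵀP = [-10.0000 6.0000; -8.0000 5.0000]
S = R + BᵀPB = [2 0; 0 3/2] + [52.0000 42.0000; 42.0000 34.0000] = [54.0000 42.0000; 42.0000 35.5000]
BᵀPA = [-58.0000 -8.0000; -47.0000 -6.0000]
K = S⁻¹·BᵀPA = [-0.5556 -0.2092; -0.6667 0.0784]
A−BK = [-0.2222 1.3987; -0.5556 2.2614]
AᵀP(A−BK) = [1.4444 -0.4444; -0.4444 2.7974]
P' = Q + AᵀP(A−BK) = [6.4444 -3.4444; -3.4444 11.7974]
tr(P') = 18.2418

18.2418


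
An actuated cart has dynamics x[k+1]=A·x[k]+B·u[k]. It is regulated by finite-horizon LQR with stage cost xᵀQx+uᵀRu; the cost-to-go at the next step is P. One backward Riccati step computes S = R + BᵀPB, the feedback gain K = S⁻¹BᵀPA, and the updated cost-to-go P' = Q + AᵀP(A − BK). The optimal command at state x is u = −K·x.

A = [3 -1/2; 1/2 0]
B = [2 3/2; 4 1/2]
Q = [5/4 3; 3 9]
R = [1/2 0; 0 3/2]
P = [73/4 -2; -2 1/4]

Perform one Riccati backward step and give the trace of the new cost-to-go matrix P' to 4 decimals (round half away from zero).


12.4971

BᵀP = [28.5000 -3.0000; 26.3750 -2.8750]
S = R + BᵀPB = [1/2 0; 0 3/2] + [45.0000 41.2500; 41.2500 38.1250] = [45.5000 41.2500; 41.2500 39.6250]
BᵀPA = [84.0000 -14.2500; 77.6875 -13.1875]
K = S⁻¹·BᵀPA = [1.2221 -0.2039; 0.6883 -0.1205]
A−BK = [-0.4767 0.0886; -4.7326 0.8759]
AᵀP(A−BK) = [2.1799 -0.3825; -0.3825 0.0672]
P' = Q + AᵀP(A−BK) = [3.4299 2.6175; 2.6175 9.0672]
tr(P') = 12.4971


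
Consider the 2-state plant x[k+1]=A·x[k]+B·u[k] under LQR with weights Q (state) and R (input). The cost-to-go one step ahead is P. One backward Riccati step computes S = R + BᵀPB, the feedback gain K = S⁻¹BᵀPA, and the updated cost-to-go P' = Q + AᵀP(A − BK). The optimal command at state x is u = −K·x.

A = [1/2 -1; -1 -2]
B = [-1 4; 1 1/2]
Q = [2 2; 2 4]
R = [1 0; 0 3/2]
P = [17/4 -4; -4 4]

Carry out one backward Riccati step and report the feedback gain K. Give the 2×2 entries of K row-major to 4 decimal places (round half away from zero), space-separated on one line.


BᵀP = [-8.2500 8.0000; 15.0000 -14.0000]
S = R + BᵀPB = [1 0; 0 3/2] + [16.2500 -29.0000; -29.0000 53.0000] = [17.2500 -29.0000; -29.0000 54.5000]
BᵀPA = [-12.1250 -7.7500; 21.5000 13.0000]
K = S⁻¹·BᵀPA = [-0.3764 -0.4578; 0.1942 -0.0050]
A−BK = [-0.6532 -1.4376; -0.7207 -1.5397]
AᵀP(A−BK) = [0.3231 0.4332; 0.4332 0.7680]
P' = Q + AᵀP(A−BK) = [2.3231 2.4332; 2.4332 4.7680]
tr(P') = 7.0911

-0.3764 -0.4578 0.1942 -0.0050


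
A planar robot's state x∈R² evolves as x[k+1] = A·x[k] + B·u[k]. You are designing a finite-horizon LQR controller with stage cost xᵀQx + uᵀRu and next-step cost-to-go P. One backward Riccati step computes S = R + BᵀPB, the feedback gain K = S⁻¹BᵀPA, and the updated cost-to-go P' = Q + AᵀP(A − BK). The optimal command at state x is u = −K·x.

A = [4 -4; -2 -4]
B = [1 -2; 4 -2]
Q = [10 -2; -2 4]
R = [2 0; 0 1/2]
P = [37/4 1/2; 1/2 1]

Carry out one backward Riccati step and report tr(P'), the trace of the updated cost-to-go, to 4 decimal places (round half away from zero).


BᵀP = [11.2500 4.5000; -19.5000 -3.0000]
S = R + BᵀPB = [2 0; 0 1/2] + [29.2500 -31.5000; -31.5000 45.0000] = [31.2500 -31.5000; -31.5000 45.5000]
BᵀPA = [36.0000 -63.0000; -72.0000 90.0000]
K = S⁻¹·BᵀPA = [-1.4664 -0.0733; -2.5976 1.9273]
A−BK = [0.2712 -0.0722; -1.3296 0.1478]
AᵀP(A−BK) = [9.7620 -2.5976; -2.5976 1.9273]
P' = Q + AᵀP(A−BK) = [19.7620 -4.5976; -4.5976 5.9273]
tr(P') = 25.6893

25.6893
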